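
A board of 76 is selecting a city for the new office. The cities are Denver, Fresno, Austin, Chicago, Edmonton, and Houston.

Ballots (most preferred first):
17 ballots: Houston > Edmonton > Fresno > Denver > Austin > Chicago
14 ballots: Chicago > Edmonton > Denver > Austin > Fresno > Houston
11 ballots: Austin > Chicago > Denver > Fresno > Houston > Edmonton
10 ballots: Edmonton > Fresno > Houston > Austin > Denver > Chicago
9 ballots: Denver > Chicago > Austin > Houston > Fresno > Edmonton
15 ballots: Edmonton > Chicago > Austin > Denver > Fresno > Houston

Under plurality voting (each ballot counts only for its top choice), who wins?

First-place votes: Denver 9, Fresno 0, Austin 11, Chicago 14, Edmonton 25, Houston 17.

Edmonton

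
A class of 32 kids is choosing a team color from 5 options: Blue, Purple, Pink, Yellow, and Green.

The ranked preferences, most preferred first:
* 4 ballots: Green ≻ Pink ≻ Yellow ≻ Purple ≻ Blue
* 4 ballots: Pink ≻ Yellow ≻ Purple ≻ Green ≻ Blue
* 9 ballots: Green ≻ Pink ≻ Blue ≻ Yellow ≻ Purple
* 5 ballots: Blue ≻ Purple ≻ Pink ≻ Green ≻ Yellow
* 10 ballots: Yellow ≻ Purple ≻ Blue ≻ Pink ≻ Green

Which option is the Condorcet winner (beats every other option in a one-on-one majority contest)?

Pink

Pink vs Blue: 17–15
Pink vs Purple: 17–15
Pink vs Yellow: 22–10
Pink vs Green: 19–13
Pink beats every other option.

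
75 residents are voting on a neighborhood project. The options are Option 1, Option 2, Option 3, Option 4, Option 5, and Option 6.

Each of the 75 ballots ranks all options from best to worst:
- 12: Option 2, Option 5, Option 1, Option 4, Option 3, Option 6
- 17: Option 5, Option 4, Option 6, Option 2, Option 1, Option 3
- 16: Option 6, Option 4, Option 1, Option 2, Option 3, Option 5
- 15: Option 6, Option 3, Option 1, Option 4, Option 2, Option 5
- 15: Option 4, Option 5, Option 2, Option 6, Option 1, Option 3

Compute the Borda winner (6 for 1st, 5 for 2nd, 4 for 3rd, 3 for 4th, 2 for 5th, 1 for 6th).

Option 1: 12×4 + 17×2 + 16×4 + 15×4 + 15×2 = 236
Option 2: 12×6 + 17×3 + 16×3 + 15×2 + 15×4 = 261
Option 3: 12×2 + 17×1 + 16×2 + 15×5 + 15×1 = 163
Option 4: 12×3 + 17×5 + 16×5 + 15×3 + 15×6 = 336
Option 5: 12×5 + 17×6 + 16×1 + 15×1 + 15×5 = 268
Option 6: 12×1 + 17×4 + 16×6 + 15×6 + 15×3 = 311

Option 4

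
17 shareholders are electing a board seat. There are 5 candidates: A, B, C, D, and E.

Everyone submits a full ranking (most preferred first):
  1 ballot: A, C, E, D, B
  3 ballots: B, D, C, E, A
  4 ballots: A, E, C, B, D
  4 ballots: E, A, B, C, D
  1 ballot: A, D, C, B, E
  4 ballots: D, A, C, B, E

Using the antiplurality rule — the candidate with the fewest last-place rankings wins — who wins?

C

Last-place votes: A 3, B 1, C 0, D 8, E 5.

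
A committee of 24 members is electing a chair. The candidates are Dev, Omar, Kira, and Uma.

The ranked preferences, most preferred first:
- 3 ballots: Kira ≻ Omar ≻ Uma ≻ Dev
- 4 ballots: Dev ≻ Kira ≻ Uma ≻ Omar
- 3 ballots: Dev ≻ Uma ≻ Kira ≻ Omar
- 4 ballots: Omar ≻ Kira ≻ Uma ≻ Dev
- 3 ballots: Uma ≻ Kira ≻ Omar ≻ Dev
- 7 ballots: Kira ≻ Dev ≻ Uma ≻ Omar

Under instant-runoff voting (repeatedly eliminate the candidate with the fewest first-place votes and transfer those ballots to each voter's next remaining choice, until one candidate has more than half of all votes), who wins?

Round 1: Dev 7, Omar 4, Kira 10, Uma 3. Uma eliminated.
Round 2: Dev 7, Omar 4, Kira 13. Kira has a majority (≥13).

Kira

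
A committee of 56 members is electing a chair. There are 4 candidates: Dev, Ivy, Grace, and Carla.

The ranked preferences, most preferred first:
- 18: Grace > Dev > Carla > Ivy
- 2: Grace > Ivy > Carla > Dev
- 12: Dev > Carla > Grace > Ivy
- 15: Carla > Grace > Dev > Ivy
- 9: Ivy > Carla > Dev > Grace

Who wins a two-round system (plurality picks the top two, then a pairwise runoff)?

Round 1 first-place votes: Dev 12, Ivy 9, Grace 20, Carla 15. Grace and Carla advance.
Runoff: Grace is ranked above Carla on 20 ballots, Carla above Grace on 36.

Carla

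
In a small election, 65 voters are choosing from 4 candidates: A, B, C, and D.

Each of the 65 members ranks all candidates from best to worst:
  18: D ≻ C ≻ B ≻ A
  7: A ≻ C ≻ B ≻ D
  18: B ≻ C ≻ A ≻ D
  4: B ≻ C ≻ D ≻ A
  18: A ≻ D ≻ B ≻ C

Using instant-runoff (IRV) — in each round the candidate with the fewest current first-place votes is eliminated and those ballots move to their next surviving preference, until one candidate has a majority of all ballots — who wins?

Round 1: A 25, B 22, C 0, D 18. C eliminated.
Round 2: A 25, B 22, D 18. D eliminated.
Round 3: A 25, B 40. B has a majority (≥33).

B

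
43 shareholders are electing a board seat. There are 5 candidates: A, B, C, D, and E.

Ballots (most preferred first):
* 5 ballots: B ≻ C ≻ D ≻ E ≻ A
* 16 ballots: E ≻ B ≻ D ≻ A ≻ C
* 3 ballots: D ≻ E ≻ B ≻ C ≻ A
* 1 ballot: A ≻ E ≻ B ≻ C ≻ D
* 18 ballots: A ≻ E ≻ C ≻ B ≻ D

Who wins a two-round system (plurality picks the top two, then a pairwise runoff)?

Round 1 first-place votes: A 19, B 5, C 0, D 3, E 16. A and E advance.
Runoff: A is ranked above E on 19 ballots, E above A on 24.

E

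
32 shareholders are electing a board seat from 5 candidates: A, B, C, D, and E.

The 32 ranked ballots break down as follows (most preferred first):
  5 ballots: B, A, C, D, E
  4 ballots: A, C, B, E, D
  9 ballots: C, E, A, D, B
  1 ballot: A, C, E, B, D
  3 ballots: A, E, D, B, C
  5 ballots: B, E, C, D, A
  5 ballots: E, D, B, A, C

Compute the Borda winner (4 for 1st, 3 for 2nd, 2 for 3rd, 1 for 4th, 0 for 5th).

E

A: 5×3 + 4×4 + 9×2 + 1×4 + 3×4 + 5×0 + 5×1 = 70
B: 5×4 + 4×2 + 9×0 + 1×1 + 3×1 + 5×4 + 5×2 = 62
C: 5×2 + 4×3 + 9×4 + 1×3 + 3×0 + 5×2 + 5×0 = 71
D: 5×1 + 4×0 + 9×1 + 1×0 + 3×2 + 5×1 + 5×3 = 40
E: 5×0 + 4×1 + 9×3 + 1×2 + 3×3 + 5×3 + 5×4 = 77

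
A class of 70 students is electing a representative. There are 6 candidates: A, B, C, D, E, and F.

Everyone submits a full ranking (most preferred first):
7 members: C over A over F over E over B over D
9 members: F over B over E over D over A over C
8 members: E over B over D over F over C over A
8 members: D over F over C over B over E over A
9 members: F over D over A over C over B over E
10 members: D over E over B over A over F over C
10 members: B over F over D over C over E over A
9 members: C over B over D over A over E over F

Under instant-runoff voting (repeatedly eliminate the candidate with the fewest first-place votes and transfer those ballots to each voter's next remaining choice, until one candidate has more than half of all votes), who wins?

B

Round 1: A 0, B 10, C 16, D 18, E 8, F 18. A eliminated.
Round 2: B 10, C 16, D 18, E 8, F 18. E eliminated.
Round 3: B 18, C 16, D 18, F 18. C eliminated.
Round 4: B 27, D 18, F 25. D eliminated.
Round 5: B 37, F 33. B has a majority (≥36).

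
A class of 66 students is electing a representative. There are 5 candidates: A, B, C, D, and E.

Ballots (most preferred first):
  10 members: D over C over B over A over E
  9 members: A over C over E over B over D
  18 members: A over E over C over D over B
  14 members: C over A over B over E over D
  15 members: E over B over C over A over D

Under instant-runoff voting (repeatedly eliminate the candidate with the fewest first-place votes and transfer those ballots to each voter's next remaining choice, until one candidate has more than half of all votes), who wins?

C

Round 1: A 27, B 0, C 14, D 10, E 15. B eliminated.
Round 2: A 27, C 14, D 10, E 15. D eliminated.
Round 3: A 27, C 24, E 15. E eliminated.
Round 4: A 27, C 39. C has a majority (≥34).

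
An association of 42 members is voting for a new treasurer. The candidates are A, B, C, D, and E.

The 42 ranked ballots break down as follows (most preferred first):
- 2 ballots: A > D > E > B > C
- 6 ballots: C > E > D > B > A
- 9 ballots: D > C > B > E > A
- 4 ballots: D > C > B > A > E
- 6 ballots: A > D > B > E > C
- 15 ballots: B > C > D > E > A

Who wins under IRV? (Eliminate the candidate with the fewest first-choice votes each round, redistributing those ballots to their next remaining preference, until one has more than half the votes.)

D

Round 1: A 8, B 15, C 6, D 13, E 0. E eliminated.
Round 2: A 8, B 15, C 6, D 13. C eliminated.
Round 3: A 8, B 15, D 19. A eliminated.
Round 4: B 15, D 27. D has a majority (≥22).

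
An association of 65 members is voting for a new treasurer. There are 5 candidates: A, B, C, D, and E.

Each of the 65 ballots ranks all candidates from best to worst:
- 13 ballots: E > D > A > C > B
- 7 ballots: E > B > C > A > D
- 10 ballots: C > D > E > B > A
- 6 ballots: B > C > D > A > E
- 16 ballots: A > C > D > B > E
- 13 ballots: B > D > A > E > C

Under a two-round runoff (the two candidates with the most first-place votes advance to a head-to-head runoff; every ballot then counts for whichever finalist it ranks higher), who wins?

B

Round 1 first-place votes: A 16, B 19, C 10, D 0, E 20. E and B advance.
Runoff: E is ranked above B on 30 ballots, B above E on 35.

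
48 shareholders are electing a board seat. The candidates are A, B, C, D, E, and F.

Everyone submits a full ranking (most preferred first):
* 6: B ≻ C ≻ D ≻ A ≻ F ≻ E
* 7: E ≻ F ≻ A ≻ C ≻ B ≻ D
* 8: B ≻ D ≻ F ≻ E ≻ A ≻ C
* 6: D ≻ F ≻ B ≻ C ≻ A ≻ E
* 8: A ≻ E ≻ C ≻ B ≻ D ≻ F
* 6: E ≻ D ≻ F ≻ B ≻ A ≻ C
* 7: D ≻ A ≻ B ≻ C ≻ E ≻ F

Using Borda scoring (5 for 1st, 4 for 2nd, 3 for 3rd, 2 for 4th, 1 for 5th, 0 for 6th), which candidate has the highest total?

A: 6×2 + 7×3 + 8×1 + 6×1 + 8×5 + 6×1 + 7×4 = 121
B: 6×5 + 7×1 + 8×5 + 6×3 + 8×2 + 6×2 + 7×3 = 144
C: 6×4 + 7×2 + 8×0 + 6×2 + 8×3 + 6×0 + 7×2 = 88
D: 6×3 + 7×0 + 8×4 + 6×5 + 8×1 + 6×4 + 7×5 = 147
E: 6×0 + 7×5 + 8×2 + 6×0 + 8×4 + 6×5 + 7×1 = 120
F: 6×1 + 7×4 + 8×3 + 6×4 + 8×0 + 6×3 + 7×0 = 100

D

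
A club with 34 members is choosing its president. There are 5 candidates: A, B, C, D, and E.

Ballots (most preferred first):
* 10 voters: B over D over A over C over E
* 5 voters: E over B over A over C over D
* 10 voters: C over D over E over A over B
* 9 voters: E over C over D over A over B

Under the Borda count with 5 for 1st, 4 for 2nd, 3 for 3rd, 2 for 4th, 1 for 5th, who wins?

A: 10×3 + 5×3 + 10×2 + 9×2 = 83
B: 10×5 + 5×4 + 10×1 + 9×1 = 89
C: 10×2 + 5×2 + 10×5 + 9×4 = 116
D: 10×4 + 5×1 + 10×4 + 9×3 = 112
E: 10×1 + 5×5 + 10×3 + 9×5 = 110

C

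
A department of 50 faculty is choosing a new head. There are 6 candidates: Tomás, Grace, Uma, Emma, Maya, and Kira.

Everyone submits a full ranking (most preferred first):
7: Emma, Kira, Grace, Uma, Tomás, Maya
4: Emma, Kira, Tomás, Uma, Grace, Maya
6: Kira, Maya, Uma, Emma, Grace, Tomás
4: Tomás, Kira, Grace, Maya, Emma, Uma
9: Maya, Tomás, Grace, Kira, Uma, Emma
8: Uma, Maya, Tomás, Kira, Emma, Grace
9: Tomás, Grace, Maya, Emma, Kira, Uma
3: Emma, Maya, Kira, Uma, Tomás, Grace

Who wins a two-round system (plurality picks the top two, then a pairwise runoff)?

Round 1 first-place votes: Tomás 13, Grace 0, Uma 8, Emma 14, Maya 9, Kira 6. Emma and Tomás advance.
Runoff: Emma is ranked above Tomás on 20 ballots, Tomás above Emma on 30.

Tomás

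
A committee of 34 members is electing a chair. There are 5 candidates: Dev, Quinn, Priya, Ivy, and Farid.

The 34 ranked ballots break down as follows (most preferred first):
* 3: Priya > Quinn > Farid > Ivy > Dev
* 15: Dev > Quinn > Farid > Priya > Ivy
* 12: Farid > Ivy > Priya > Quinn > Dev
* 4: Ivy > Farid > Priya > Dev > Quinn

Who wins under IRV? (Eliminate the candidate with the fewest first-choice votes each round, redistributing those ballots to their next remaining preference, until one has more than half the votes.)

Farid

Round 1: Dev 15, Quinn 0, Priya 3, Ivy 4, Farid 12. Quinn eliminated.
Round 2: Dev 15, Priya 3, Ivy 4, Farid 12. Priya eliminated.
Round 3: Dev 15, Ivy 4, Farid 15. Ivy eliminated.
Round 4: Dev 15, Farid 19. Farid has a majority (≥18).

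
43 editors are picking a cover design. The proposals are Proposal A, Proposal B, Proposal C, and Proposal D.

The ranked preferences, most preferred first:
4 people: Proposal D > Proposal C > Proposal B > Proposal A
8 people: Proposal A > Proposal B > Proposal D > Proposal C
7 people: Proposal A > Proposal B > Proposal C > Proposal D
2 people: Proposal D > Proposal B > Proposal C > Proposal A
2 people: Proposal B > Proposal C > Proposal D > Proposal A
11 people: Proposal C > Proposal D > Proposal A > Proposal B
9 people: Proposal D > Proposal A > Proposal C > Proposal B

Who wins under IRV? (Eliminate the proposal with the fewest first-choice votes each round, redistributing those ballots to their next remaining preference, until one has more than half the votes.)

Proposal D

Round 1: Proposal A 15, Proposal B 2, Proposal C 11, Proposal D 15. Proposal B eliminated.
Round 2: Proposal A 15, Proposal C 13, Proposal D 15. Proposal C eliminated.
Round 3: Proposal A 15, Proposal D 28. Proposal D has a majority (≥22).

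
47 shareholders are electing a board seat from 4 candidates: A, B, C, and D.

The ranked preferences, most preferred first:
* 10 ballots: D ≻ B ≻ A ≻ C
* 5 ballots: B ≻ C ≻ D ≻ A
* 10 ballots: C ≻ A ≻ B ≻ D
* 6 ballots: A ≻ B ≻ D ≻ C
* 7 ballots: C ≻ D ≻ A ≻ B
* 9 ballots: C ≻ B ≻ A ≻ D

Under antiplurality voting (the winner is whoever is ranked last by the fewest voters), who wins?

Last-place votes: A 5, B 7, C 16, D 19.

A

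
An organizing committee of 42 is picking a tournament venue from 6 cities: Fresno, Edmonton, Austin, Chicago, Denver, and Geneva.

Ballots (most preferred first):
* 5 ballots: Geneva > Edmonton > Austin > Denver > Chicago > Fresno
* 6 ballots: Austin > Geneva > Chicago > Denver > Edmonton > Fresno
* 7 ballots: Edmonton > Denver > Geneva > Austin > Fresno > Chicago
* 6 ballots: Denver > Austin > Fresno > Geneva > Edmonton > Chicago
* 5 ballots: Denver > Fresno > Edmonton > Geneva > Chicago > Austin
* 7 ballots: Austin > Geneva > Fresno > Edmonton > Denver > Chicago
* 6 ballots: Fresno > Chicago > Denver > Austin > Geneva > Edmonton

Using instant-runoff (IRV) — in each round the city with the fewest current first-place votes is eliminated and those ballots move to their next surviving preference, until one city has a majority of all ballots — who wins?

Round 1: Fresno 6, Edmonton 7, Austin 13, Chicago 0, Denver 11, Geneva 5. Chicago eliminated.
Round 2: Fresno 6, Edmonton 7, Austin 13, Denver 11, Geneva 5. Geneva eliminated.
Round 3: Fresno 6, Edmonton 12, Austin 13, Denver 11. Fresno eliminated.
Round 4: Edmonton 12, Austin 13, Denver 17. Edmonton eliminated.
Round 5: Austin 18, Denver 24. Denver has a majority (≥22).

Denver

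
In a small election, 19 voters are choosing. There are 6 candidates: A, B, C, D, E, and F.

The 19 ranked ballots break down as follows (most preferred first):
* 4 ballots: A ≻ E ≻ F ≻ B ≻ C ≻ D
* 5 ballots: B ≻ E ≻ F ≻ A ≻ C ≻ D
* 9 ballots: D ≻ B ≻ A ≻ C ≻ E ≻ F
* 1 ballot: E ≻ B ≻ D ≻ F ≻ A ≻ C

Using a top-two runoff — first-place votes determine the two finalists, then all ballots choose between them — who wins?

Round 1 first-place votes: A 4, B 5, C 0, D 9, E 1, F 0. D and B advance.
Runoff: D is ranked above B on 9 ballots, B above D on 10.

B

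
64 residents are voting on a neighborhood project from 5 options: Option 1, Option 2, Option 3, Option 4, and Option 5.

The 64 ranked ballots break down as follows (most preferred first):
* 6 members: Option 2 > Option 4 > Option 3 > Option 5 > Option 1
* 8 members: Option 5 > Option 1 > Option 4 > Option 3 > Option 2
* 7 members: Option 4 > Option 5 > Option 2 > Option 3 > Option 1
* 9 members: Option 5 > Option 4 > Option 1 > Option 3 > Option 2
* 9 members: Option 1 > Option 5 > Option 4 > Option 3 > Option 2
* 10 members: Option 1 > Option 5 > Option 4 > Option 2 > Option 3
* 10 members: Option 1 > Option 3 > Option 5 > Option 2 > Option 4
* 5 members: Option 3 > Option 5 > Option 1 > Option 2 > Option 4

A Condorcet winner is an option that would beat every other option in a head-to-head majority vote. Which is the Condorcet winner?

Option 5 vs Option 1: 35–29
Option 5 vs Option 2: 58–6
Option 5 vs Option 3: 43–21
Option 5 vs Option 4: 51–13
Option 5 beats every other option.

Option 5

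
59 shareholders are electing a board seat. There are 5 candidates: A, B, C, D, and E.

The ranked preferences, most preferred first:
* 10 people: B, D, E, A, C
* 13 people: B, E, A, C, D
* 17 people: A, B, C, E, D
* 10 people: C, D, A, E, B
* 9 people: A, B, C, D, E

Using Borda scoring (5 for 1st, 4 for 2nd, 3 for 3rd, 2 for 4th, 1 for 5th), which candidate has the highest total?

B

A: 10×2 + 13×3 + 17×5 + 10×3 + 9×5 = 219
B: 10×5 + 13×5 + 17×4 + 10×1 + 9×4 = 229
C: 10×1 + 13×2 + 17×3 + 10×5 + 9×3 = 164
D: 10×4 + 13×1 + 17×1 + 10×4 + 9×2 = 128
E: 10×3 + 13×4 + 17×2 + 10×2 + 9×1 = 145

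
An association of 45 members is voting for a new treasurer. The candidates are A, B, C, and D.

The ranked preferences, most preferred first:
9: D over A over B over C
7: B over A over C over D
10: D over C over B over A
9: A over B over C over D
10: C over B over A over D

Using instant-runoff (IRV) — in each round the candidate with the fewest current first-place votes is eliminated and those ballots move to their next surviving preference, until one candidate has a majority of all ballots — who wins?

Round 1: A 9, B 7, C 10, D 19. B eliminated.
Round 2: A 16, C 10, D 19. C eliminated.
Round 3: A 26, D 19. A has a majority (≥23).

A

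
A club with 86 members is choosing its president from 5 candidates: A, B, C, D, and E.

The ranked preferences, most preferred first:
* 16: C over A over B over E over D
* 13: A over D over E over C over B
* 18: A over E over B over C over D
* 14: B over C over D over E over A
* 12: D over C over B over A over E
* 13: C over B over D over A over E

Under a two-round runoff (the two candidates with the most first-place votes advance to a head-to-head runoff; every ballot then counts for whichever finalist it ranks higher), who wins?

Round 1 first-place votes: A 31, B 14, C 29, D 12, E 0. A and C advance.
Runoff: A is ranked above C on 31 ballots, C above A on 55.

C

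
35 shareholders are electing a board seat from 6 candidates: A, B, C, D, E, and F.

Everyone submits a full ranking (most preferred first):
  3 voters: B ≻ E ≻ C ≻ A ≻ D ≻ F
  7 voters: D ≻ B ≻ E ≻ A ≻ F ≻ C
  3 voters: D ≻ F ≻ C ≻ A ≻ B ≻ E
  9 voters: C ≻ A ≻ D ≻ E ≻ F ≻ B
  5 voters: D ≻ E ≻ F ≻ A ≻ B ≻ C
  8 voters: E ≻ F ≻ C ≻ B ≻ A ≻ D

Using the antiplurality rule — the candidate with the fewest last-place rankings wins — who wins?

Last-place votes: A 0, B 9, C 12, D 8, E 3, F 3.

A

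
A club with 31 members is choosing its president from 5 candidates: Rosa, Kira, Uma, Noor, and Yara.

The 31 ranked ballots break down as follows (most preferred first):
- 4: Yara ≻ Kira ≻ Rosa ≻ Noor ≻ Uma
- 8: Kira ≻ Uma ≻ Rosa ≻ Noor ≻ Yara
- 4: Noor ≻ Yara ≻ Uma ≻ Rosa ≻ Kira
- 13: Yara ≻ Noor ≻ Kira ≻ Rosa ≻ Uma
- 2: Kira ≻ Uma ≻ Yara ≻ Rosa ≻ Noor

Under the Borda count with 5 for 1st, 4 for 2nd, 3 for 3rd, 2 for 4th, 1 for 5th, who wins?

Rosa: 4×3 + 8×3 + 4×2 + 13×2 + 2×2 = 74
Kira: 4×4 + 8×5 + 4×1 + 13×3 + 2×5 = 109
Uma: 4×1 + 8×4 + 4×3 + 13×1 + 2×4 = 69
Noor: 4×2 + 8×2 + 4×5 + 13×4 + 2×1 = 98
Yara: 4×5 + 8×1 + 4×4 + 13×5 + 2×3 = 115

Yara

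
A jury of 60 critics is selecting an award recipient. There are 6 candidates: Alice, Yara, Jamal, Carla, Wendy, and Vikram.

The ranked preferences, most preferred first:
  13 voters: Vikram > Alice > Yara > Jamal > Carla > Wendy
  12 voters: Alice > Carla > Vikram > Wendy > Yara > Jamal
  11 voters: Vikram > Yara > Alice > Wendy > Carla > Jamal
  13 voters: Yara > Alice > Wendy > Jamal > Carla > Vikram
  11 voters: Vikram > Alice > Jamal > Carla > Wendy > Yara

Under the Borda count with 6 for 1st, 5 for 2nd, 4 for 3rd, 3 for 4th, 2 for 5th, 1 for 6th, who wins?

Alice

Alice: 13×5 + 12×6 + 11×4 + 13×5 + 11×5 = 301
Yara: 13×4 + 12×2 + 11×5 + 13×6 + 11×1 = 220
Jamal: 13×3 + 12×1 + 11×1 + 13×3 + 11×4 = 145
Carla: 13×2 + 12×5 + 11×2 + 13×2 + 11×3 = 167
Wendy: 13×1 + 12×3 + 11×3 + 13×4 + 11×2 = 156
Vikram: 13×6 + 12×4 + 11×6 + 13×1 + 11×6 = 271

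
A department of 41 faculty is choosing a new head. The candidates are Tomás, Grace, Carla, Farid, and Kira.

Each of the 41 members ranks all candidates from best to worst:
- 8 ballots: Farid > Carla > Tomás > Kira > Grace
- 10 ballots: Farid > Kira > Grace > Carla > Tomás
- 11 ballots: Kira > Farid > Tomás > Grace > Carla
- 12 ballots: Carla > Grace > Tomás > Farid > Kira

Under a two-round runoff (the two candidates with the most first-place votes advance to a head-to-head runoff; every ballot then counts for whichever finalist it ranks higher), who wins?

Round 1 first-place votes: Tomás 0, Grace 0, Carla 12, Farid 18, Kira 11. Farid and Carla advance.
Runoff: Farid is ranked above Carla on 29 ballots, Carla above Farid on 12.

Farid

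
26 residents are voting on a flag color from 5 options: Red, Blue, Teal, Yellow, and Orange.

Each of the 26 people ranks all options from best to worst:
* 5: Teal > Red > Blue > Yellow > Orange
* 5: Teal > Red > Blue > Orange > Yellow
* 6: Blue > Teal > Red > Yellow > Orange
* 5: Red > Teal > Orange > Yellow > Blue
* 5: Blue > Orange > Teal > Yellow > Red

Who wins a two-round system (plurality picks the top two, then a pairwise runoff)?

Teal

Round 1 first-place votes: Red 5, Blue 11, Teal 10, Yellow 0, Orange 0. Blue and Teal advance.
Runoff: Blue is ranked above Teal on 11 ballots, Teal above Blue on 15.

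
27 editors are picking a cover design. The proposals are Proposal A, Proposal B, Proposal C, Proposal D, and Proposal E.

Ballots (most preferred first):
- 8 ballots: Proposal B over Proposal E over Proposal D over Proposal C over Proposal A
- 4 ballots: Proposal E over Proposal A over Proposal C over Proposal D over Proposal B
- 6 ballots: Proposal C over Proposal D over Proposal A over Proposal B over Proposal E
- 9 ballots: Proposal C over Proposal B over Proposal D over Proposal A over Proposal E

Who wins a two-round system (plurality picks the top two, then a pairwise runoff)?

Proposal C

Round 1 first-place votes: Proposal A 0, Proposal B 8, Proposal C 15, Proposal D 0, Proposal E 4. Proposal C and Proposal B advance.
Runoff: Proposal C is ranked above Proposal B on 19 ballots, Proposal B above Proposal C on 8.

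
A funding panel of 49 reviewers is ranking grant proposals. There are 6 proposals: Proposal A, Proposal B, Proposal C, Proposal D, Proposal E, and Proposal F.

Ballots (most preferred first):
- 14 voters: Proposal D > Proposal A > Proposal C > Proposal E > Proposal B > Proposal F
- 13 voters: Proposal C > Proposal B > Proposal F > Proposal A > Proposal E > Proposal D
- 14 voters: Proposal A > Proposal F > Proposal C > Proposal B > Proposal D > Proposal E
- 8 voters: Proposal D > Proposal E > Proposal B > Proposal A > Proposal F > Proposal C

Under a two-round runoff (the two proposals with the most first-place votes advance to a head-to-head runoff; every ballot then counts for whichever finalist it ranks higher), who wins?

Proposal A

Round 1 first-place votes: Proposal A 14, Proposal B 0, Proposal C 13, Proposal D 22, Proposal E 0, Proposal F 0. Proposal D and Proposal A advance.
Runoff: Proposal D is ranked above Proposal A on 22 ballots, Proposal A above Proposal D on 27.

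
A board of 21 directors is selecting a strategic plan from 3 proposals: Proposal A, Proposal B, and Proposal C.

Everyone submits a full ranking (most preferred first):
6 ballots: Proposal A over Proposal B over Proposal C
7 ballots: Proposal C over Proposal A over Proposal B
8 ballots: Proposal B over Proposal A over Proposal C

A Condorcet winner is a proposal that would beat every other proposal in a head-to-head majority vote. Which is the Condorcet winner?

Proposal A

Proposal A vs Proposal B: 13–8
Proposal A vs Proposal C: 14–7
Proposal A beats every other proposal.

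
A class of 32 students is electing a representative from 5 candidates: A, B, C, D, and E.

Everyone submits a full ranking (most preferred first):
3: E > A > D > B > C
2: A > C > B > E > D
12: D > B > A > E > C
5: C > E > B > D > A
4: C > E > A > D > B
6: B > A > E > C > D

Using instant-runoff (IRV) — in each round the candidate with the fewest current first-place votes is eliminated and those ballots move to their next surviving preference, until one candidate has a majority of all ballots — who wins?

C

Round 1: A 2, B 6, C 9, D 12, E 3. A eliminated.
Round 2: B 6, C 11, D 12, E 3. E eliminated.
Round 3: B 6, C 11, D 15. B eliminated.
Round 4: C 17, D 15. C has a majority (≥17).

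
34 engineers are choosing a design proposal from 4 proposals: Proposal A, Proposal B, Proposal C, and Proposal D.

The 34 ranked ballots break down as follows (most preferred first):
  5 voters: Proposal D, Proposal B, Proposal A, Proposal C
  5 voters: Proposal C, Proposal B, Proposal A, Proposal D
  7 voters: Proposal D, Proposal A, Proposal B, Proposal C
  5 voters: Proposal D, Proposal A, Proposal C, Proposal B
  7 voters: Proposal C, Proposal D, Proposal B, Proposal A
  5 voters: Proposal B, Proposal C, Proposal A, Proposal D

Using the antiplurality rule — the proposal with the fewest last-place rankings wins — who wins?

Proposal B

Last-place votes: Proposal A 7, Proposal B 5, Proposal C 12, Proposal D 10.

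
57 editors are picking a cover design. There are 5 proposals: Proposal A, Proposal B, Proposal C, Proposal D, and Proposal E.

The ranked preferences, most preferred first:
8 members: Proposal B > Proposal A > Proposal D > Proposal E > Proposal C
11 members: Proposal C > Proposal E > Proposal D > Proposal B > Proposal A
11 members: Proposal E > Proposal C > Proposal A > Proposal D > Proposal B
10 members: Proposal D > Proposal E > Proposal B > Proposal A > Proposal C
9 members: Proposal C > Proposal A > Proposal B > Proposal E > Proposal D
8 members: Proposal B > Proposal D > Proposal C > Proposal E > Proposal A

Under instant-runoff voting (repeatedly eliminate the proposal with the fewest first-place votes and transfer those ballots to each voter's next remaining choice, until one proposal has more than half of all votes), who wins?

Round 1: Proposal A 0, Proposal B 16, Proposal C 20, Proposal D 10, Proposal E 11. Proposal A eliminated.
Round 2: Proposal B 16, Proposal C 20, Proposal D 10, Proposal E 11. Proposal D eliminated.
Round 3: Proposal B 16, Proposal C 20, Proposal E 21. Proposal B eliminated.
Round 4: Proposal C 28, Proposal E 29. Proposal E has a majority (≥29).

Proposal E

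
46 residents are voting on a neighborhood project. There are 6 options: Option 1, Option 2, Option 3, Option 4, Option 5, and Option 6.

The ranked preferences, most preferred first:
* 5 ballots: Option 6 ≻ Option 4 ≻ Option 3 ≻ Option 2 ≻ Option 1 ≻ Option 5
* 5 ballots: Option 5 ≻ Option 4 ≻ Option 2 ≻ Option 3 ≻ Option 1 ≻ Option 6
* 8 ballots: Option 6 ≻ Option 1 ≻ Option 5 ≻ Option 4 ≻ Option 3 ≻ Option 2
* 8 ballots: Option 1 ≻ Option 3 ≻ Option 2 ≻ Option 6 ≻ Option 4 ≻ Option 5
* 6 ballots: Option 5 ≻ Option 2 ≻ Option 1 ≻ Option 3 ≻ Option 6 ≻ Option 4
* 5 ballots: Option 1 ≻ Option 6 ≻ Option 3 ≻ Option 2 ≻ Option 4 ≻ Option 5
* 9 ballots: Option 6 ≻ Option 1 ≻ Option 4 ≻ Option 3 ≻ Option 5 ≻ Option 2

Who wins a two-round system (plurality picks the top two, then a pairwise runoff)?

Round 1 first-place votes: Option 1 13, Option 2 0, Option 3 0, Option 4 0, Option 5 11, Option 6 22. Option 6 and Option 1 advance.
Runoff: Option 6 is ranked above Option 1 on 22 ballots, Option 1 above Option 6 on 24.

Option 1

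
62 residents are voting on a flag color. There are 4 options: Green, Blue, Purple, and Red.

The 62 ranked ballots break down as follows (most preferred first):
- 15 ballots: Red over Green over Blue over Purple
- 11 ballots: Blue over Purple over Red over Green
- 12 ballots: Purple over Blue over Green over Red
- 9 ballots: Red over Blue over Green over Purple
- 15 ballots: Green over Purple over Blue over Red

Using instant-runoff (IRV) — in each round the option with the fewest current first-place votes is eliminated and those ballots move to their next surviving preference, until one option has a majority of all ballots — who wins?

Round 1: Green 15, Blue 11, Purple 12, Red 24. Blue eliminated.
Round 2: Green 15, Purple 23, Red 24. Green eliminated.
Round 3: Purple 38, Red 24. Purple has a majority (≥32).

Purple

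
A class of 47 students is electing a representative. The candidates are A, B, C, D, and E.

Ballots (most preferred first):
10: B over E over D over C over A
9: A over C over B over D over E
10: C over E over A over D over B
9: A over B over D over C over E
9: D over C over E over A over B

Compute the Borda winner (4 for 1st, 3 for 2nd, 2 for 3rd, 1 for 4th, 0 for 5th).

A: 10×0 + 9×4 + 10×2 + 9×4 + 9×1 = 101
B: 10×4 + 9×2 + 10×0 + 9×3 + 9×0 = 85
C: 10×1 + 9×3 + 10×4 + 9×1 + 9×3 = 113
D: 10×2 + 9×1 + 10×1 + 9×2 + 9×4 = 93
E: 10×3 + 9×0 + 10×3 + 9×0 + 9×2 = 78

C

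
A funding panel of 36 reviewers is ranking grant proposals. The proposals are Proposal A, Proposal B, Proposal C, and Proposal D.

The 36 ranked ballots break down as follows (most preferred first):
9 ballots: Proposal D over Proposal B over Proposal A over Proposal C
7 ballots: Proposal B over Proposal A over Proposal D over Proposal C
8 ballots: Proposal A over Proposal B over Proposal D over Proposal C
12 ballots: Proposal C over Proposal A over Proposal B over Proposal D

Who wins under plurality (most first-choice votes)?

Proposal C

First-place votes: Proposal A 8, Proposal B 7, Proposal C 12, Proposal D 9.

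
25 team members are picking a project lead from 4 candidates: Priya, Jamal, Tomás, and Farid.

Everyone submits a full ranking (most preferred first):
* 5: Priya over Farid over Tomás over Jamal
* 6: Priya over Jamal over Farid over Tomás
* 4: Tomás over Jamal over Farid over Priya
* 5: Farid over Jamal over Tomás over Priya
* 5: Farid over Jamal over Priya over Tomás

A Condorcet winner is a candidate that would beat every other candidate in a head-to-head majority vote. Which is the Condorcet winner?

Farid vs Priya: 14–11
Farid vs Jamal: 15–10
Farid vs Tomás: 21–4
Farid beats every other candidate.

Farid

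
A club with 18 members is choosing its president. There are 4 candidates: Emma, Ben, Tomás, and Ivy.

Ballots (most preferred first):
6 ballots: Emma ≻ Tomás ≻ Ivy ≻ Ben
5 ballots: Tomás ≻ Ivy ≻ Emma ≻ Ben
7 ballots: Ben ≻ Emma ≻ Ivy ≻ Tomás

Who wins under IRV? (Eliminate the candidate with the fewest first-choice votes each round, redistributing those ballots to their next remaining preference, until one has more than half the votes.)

Emma

Round 1: Emma 6, Ben 7, Tomás 5, Ivy 0. Ivy eliminated.
Round 2: Emma 6, Ben 7, Tomás 5. Tomás eliminated.
Round 3: Emma 11, Ben 7. Emma has a majority (≥10).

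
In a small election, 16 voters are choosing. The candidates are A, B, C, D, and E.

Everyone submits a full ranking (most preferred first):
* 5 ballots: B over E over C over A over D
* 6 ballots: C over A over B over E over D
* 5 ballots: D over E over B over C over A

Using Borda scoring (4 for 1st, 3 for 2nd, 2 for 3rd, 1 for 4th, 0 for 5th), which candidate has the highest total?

B

A: 5×1 + 6×3 + 5×0 = 23
B: 5×4 + 6×2 + 5×2 = 42
C: 5×2 + 6×4 + 5×1 = 39
D: 5×0 + 6×0 + 5×4 = 20
E: 5×3 + 6×1 + 5×3 = 36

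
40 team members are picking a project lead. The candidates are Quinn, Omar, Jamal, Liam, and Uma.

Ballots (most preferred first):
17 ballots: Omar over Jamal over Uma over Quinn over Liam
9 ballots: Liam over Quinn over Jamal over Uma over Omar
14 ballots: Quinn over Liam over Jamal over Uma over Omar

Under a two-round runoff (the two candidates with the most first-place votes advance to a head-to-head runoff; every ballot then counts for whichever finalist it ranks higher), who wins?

Round 1 first-place votes: Quinn 14, Omar 17, Jamal 0, Liam 9, Uma 0. Omar and Quinn advance.
Runoff: Omar is ranked above Quinn on 17 ballots, Quinn above Omar on 23.

Quinn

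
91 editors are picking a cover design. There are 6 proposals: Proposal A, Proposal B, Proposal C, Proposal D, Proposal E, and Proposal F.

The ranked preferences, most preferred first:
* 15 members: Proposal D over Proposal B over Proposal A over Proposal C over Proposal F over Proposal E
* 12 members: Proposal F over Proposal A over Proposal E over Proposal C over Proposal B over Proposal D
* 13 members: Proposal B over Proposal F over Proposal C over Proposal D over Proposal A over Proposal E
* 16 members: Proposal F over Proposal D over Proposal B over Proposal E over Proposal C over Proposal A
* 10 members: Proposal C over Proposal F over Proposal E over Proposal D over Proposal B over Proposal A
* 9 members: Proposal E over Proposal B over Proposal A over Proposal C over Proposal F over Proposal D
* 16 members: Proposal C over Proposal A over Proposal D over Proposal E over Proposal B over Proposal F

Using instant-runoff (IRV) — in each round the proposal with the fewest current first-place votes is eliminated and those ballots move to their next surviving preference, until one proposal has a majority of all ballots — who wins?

Proposal B

Round 1: Proposal A 0, Proposal B 13, Proposal C 26, Proposal D 15, Proposal E 9, Proposal F 28. Proposal A eliminated.
Round 2: Proposal B 13, Proposal C 26, Proposal D 15, Proposal E 9, Proposal F 28. Proposal E eliminated.
Round 3: Proposal B 22, Proposal C 26, Proposal D 15, Proposal F 28. Proposal D eliminated.
Round 4: Proposal B 37, Proposal C 26, Proposal F 28. Proposal C eliminated.
Round 5: Proposal B 53, Proposal F 38. Proposal B has a majority (≥46).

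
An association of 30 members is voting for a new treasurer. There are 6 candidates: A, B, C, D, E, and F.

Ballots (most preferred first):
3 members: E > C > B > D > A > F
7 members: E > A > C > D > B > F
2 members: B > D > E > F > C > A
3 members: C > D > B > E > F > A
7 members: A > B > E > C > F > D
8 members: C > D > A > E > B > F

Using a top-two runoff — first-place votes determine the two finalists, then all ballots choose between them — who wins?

E

Round 1 first-place votes: A 7, B 2, C 11, D 0, E 10, F 0. C and E advance.
Runoff: C is ranked above E on 11 ballots, E above C on 19.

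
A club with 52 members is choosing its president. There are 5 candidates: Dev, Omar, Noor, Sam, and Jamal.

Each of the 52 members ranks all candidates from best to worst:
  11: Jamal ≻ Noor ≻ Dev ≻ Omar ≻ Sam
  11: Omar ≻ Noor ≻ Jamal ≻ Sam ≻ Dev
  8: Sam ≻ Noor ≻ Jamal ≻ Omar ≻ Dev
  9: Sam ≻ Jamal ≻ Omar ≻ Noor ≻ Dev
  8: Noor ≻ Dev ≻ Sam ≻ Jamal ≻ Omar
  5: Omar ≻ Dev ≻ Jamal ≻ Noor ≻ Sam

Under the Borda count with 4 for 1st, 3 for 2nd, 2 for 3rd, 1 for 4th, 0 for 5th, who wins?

Dev: 11×2 + 11×0 + 8×0 + 9×0 + 8×3 + 5×3 = 61
Omar: 11×1 + 11×4 + 8×1 + 9×2 + 8×0 + 5×4 = 101
Noor: 11×3 + 11×3 + 8×3 + 9×1 + 8×4 + 5×1 = 136
Sam: 11×0 + 11×1 + 8×4 + 9×4 + 8×2 + 5×0 = 95
Jamal: 11×4 + 11×2 + 8×2 + 9×3 + 8×1 + 5×2 = 127

Noor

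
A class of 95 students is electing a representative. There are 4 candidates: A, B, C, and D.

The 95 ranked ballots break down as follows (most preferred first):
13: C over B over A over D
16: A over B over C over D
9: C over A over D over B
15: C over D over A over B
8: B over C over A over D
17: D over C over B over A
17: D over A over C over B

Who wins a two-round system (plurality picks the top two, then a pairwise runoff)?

Round 1 first-place votes: A 16, B 8, C 37, D 34. C and D advance.
Runoff: C is ranked above D on 61 ballots, D above C on 34.

C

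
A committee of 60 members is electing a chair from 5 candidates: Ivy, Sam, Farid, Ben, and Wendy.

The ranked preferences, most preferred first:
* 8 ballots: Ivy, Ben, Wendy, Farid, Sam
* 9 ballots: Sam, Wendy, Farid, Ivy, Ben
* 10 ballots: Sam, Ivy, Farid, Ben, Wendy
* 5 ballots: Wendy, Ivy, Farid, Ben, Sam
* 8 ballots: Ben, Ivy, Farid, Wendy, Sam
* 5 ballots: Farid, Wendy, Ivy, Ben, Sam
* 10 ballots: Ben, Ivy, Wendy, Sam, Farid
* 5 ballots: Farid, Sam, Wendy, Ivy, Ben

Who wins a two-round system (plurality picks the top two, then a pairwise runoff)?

Ben

Round 1 first-place votes: Ivy 8, Sam 19, Farid 10, Ben 18, Wendy 5. Sam and Ben advance.
Runoff: Sam is ranked above Ben on 24 ballots, Ben above Sam on 36.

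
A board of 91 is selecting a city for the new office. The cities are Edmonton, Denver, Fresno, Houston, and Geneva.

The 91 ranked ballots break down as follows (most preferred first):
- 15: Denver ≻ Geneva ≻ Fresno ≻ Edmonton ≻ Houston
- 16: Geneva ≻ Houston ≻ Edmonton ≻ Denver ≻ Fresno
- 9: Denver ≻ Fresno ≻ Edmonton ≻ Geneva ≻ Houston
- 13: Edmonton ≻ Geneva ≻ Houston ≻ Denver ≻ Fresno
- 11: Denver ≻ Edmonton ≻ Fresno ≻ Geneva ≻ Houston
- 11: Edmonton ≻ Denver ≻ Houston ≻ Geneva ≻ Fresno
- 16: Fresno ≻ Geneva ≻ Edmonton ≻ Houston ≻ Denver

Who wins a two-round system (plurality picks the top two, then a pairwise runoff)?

Round 1 first-place votes: Edmonton 24, Denver 35, Fresno 16, Houston 0, Geneva 16. Denver and Edmonton advance.
Runoff: Denver is ranked above Edmonton on 35 ballots, Edmonton above Denver on 56.

Edmonton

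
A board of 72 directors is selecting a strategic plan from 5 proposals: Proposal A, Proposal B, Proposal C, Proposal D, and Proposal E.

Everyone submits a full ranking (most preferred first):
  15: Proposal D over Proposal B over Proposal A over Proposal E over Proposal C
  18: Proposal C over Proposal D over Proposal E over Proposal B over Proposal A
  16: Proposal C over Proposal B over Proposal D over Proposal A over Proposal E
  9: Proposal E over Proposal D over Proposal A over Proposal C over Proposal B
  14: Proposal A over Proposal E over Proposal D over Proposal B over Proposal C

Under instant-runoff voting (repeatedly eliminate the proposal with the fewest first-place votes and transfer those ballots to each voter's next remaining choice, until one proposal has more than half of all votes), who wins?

Proposal D

Round 1: Proposal A 14, Proposal B 0, Proposal C 34, Proposal D 15, Proposal E 9. Proposal B eliminated.
Round 2: Proposal A 14, Proposal C 34, Proposal D 15, Proposal E 9. Proposal E eliminated.
Round 3: Proposal A 14, Proposal C 34, Proposal D 24. Proposal A eliminated.
Round 4: Proposal C 34, Proposal D 38. Proposal D has a majority (≥37).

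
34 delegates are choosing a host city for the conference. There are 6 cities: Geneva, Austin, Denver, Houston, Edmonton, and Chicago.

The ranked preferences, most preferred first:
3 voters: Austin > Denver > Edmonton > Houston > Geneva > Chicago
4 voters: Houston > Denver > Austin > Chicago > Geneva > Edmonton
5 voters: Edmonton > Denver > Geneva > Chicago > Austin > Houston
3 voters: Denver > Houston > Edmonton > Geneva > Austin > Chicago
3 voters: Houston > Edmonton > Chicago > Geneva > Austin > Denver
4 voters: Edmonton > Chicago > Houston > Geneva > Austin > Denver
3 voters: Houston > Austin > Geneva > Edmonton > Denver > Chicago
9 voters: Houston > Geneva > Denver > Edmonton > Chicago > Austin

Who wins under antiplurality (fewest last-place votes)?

Geneva

Last-place votes: Geneva 0, Austin 9, Denver 7, Houston 5, Edmonton 4, Chicago 9.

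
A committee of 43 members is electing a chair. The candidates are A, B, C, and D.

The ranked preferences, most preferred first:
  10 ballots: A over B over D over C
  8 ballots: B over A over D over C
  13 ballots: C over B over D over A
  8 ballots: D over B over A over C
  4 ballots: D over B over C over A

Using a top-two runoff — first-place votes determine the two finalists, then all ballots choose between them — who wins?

D

Round 1 first-place votes: A 10, B 8, C 13, D 12. C and D advance.
Runoff: C is ranked above D on 13 ballots, D above C on 30.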